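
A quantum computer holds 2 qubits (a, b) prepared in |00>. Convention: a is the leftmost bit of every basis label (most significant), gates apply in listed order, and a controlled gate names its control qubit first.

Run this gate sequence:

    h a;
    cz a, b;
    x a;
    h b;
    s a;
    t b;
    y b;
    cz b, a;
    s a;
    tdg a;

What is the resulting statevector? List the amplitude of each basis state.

After the circuit, the state carries amplitude -exp(3*I*pi/4)/2 on |00>, I/2 on |01>, I/2 on |10>, exp(I*pi/4)/2 on |11>.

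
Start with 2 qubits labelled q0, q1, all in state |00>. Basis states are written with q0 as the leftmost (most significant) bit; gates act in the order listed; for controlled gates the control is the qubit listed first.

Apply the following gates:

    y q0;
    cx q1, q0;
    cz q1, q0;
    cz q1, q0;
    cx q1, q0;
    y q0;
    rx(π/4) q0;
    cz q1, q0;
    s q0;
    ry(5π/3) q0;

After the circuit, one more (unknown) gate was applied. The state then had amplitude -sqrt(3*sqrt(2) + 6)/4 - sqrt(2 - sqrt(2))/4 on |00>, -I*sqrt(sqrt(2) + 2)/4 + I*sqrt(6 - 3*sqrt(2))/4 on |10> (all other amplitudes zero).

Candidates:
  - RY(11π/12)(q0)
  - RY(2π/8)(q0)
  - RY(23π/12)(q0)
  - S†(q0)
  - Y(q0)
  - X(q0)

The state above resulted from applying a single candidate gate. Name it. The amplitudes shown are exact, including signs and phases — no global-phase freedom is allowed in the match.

The unique candidate consistent with the amplitudes is S†(q0). Key observation: gates 1-6 undo each other exactly, leaving only the rest of the circuit to track.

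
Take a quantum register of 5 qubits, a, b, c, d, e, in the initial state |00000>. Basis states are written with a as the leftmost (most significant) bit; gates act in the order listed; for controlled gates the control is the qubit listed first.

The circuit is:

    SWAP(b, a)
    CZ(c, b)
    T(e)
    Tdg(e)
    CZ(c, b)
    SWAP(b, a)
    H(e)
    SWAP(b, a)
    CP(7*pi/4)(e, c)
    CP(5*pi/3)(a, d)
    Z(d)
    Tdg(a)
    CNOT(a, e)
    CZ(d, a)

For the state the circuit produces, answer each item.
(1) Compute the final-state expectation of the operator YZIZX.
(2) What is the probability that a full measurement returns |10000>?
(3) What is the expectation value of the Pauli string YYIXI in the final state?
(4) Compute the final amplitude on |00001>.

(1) In the final state, YZIZX has expectation 0. Key observation: gates 1-6 undo each other exactly, leaving only the rest of the circuit to track.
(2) Outcome |10000> occurs with probability 0.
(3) The observable YYIXI averages to 0.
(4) The final state's coefficient on |00001> equals sqrt(2)/2.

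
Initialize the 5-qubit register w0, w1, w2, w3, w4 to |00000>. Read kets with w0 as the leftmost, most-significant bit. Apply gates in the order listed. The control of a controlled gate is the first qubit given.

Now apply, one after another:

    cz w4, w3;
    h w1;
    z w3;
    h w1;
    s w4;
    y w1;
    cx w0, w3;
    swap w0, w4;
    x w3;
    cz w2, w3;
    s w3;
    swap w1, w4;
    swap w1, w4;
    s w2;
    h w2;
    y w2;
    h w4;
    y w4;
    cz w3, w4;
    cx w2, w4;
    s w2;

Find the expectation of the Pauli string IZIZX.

The expectation value of IZIZX is 1.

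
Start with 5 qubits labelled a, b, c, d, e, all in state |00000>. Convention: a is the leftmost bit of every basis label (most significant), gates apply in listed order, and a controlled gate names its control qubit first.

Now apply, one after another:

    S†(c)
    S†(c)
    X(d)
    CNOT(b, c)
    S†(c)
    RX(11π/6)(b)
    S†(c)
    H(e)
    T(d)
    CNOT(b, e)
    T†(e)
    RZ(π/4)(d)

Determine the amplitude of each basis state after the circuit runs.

After the circuit, the state carries amplitude (-sqrt(3) - 1)*exp(3*I*pi/8)/4 on |00010>, (-sqrt(3) - 1)*exp(I*pi/8)/4 on |00011>, (1 - sqrt(3))*exp(7*I*pi/8)/4 on |01010>, (1 - sqrt(3))*exp(5*I*pi/8)/4 on |01011>, and 0 on every other basis state.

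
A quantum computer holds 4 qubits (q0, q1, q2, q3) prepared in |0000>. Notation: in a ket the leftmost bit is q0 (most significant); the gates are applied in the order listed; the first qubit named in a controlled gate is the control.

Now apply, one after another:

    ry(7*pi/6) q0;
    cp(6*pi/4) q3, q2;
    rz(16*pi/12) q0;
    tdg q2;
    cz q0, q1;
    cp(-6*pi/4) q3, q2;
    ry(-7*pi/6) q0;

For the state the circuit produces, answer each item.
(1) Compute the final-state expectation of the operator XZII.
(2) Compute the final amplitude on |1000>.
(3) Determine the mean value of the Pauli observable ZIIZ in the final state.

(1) In the final state, XZII has expectation -3*sqrt(3)/8.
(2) The amplitude on |1000> is (-1 - exp(I*pi/3))*exp(I*pi/3)/4.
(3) The observable ZIIZ averages to 5/8.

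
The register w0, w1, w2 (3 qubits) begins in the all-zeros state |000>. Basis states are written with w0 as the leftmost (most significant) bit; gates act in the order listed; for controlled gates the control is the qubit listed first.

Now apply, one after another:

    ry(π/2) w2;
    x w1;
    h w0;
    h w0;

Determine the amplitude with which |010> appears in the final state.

The final state's coefficient on |010> equals sqrt(2)/2. Key observation: gates 3-4 undo each other exactly, leaving only the rest of the circuit to track.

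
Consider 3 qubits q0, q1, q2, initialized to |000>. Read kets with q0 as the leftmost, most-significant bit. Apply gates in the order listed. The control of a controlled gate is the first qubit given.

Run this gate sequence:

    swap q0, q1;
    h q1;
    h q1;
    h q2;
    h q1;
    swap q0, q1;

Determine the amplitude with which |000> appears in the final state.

The final state's coefficient on |000> equals 1/2.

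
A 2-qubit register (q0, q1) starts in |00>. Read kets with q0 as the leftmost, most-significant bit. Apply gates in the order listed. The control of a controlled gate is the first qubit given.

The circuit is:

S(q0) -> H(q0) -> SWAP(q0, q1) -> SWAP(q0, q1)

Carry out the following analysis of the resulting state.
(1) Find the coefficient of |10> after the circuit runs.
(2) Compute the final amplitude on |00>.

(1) |10> carries amplitude sqrt(2)/2 in the final state.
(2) |00> carries amplitude sqrt(2)/2 in the final state.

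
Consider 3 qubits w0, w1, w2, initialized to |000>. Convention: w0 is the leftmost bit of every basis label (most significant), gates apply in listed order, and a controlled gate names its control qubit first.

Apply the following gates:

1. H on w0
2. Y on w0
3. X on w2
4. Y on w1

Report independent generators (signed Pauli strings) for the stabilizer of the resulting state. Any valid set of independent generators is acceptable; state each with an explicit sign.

The final state is stabilized by the group generated by -XII, -IZI, -IIZ; other independent generating sets are equally valid.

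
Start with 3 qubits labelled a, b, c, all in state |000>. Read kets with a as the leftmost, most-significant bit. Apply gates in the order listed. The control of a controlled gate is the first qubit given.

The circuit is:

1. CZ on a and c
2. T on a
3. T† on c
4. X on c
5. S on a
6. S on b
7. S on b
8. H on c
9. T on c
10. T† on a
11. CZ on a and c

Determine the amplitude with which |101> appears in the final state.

|101> carries amplitude 0 in the final state.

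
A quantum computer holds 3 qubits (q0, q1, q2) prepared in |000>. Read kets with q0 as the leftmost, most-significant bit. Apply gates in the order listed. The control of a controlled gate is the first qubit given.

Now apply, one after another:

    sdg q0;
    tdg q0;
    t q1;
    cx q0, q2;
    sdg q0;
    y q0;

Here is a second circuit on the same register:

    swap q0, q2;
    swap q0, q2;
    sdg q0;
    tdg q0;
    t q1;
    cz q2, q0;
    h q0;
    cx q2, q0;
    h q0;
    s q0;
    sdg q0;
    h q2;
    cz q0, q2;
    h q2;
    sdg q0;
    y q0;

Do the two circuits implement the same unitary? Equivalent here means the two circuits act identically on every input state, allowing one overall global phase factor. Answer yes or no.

Yes: on every input state the two circuits agree up to one overall phase factor.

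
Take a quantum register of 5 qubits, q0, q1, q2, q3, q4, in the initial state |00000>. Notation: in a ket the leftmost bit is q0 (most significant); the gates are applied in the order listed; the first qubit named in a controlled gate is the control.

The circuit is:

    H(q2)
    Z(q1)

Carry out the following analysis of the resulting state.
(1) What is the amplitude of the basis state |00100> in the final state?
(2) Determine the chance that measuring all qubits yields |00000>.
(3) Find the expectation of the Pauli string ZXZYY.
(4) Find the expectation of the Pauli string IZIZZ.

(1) |00100> carries amplitude sqrt(2)/2 in the final state.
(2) A full measurement returns |00000> with probability 1/2.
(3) The observable ZXZYY averages to 0.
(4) The expectation value of IZIZZ is 1.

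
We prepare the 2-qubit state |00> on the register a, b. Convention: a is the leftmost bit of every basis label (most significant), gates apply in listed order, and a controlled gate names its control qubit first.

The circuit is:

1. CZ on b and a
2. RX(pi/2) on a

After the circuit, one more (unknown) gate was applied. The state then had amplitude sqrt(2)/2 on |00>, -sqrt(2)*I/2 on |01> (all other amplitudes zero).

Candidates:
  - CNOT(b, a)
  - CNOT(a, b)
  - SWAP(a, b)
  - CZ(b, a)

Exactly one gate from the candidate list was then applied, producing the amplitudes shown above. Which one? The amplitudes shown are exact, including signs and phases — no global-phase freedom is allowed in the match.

It was SWAP(a, b) that produced the state shown.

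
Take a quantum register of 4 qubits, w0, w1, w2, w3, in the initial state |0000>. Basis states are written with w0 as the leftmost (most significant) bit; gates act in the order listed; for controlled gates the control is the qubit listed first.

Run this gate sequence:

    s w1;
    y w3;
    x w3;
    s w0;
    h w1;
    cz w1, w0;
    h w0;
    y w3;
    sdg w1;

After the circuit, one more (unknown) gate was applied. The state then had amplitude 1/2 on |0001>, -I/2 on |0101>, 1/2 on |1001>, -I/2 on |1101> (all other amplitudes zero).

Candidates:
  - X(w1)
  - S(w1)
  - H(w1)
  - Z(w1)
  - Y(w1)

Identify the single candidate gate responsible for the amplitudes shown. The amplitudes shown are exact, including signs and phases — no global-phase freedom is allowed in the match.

It was Y(w1) that produced the state shown.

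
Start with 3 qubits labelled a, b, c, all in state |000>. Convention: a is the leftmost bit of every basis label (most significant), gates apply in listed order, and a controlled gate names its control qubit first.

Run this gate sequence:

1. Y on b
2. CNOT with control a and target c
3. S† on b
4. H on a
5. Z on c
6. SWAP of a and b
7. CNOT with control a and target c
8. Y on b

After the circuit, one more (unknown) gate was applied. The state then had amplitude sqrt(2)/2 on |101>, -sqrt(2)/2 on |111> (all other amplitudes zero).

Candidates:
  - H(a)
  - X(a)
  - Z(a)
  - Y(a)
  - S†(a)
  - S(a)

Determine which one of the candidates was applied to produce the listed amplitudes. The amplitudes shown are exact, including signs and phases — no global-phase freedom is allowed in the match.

It was S(a) that produced the state shown.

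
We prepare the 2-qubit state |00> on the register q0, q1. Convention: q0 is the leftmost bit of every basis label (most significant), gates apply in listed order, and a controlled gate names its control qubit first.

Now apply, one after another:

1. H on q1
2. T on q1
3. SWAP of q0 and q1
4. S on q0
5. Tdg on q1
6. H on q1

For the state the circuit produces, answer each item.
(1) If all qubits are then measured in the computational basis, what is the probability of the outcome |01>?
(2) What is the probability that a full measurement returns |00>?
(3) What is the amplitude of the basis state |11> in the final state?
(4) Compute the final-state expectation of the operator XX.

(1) A full measurement returns |01> with probability 1/4.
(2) A full measurement returns |00> with probability 1/4.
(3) The final state's coefficient on |11> equals exp(3*I*pi/4)/2.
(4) The expectation value of XX is -sqrt(2)/2.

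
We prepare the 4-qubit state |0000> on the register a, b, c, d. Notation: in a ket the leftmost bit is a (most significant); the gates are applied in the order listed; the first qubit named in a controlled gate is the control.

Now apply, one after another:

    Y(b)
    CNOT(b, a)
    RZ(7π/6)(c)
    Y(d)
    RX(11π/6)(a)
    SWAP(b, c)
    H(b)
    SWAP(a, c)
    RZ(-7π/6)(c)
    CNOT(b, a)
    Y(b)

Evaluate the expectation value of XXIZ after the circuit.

The expectation value of XXIZ is 1.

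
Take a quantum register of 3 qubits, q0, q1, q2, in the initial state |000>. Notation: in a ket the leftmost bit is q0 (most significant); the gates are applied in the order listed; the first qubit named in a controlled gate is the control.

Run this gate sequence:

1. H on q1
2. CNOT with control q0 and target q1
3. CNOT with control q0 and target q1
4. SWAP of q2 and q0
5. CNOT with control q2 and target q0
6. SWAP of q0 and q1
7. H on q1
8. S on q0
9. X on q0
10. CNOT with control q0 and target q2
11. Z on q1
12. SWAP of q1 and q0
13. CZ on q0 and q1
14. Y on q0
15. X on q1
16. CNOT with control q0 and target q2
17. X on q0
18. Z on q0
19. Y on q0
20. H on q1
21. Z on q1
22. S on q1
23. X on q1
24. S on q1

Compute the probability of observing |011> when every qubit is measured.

The probability of measuring |011> is 1/8.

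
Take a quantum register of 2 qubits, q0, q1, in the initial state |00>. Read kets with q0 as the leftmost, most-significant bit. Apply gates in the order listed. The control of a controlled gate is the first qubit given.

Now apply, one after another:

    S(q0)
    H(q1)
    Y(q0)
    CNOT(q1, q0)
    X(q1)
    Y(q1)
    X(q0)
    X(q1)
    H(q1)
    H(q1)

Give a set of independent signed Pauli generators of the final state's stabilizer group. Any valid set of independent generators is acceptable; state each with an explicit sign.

One valid set of independent stabilizer generators is -XX, -ZZ (any independent generating set of the same group is equally correct).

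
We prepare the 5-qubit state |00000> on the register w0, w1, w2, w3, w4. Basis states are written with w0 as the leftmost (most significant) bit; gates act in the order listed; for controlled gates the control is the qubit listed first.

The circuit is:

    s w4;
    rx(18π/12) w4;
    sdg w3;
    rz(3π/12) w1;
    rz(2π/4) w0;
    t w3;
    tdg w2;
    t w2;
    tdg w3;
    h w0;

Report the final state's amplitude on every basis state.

The resulting statevector has amplitude exp(5*I*pi/8)/2 on |00000>, -exp(I*pi/8)/2 on |00001>, exp(5*I*pi/8)/2 on |10000>, -exp(I*pi/8)/2 on |10001>, and 0 on every other basis state. Key observation: the block from step 6 through step 9 cancels to the identity and can be dropped.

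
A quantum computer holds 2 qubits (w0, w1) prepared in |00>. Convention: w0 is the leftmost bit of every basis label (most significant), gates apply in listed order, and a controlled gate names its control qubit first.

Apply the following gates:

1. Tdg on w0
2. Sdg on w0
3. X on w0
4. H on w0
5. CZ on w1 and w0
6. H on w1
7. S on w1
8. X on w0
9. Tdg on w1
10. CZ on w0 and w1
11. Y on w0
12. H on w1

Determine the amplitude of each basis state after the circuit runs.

After the circuit, the state carries amplitude sqrt(2)*(-I + exp(3*I*pi/4))/4 on |00>, sqrt(2)*(-I - exp(3*I*pi/4))/4 on |01>, sqrt(2)*(-I - exp(3*I*pi/4))/4 on |10>, sqrt(2)*(-I + exp(3*I*pi/4))/4 on |11>.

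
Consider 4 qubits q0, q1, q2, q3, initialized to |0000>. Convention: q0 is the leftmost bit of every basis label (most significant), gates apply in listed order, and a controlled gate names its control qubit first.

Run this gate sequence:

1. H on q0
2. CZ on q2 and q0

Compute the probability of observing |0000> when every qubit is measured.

The probability of measuring |0000> is 1/2.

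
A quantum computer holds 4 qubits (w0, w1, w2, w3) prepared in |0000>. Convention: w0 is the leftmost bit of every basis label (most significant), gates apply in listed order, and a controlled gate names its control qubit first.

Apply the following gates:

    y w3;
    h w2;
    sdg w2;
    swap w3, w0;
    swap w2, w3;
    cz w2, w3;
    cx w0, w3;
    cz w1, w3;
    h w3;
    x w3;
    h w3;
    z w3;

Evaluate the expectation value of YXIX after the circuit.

The expectation value of YXIX is 0. Key observation: the block from step 9 through step 12 cancels to the identity and can be dropped.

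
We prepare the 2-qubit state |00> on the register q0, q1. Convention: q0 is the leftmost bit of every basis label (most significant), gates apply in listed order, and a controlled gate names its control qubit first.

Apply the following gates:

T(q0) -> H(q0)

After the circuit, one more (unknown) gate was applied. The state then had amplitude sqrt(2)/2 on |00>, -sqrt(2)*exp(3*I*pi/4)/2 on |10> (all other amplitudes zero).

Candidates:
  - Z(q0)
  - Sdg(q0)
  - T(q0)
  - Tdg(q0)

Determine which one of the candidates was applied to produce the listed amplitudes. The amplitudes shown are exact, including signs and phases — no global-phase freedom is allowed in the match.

The unique candidate consistent with the amplitudes is Tdg(q0).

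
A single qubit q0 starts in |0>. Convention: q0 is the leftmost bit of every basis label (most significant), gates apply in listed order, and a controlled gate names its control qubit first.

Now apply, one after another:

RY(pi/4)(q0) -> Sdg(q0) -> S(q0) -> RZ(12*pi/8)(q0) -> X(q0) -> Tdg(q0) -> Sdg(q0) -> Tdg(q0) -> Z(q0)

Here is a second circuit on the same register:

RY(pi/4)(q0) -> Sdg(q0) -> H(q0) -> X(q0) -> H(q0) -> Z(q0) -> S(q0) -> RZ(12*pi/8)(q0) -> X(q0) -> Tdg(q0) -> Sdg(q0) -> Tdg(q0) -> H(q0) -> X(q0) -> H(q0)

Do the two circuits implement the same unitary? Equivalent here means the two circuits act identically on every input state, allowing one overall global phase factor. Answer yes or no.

Yes — the two circuits implement the same unitary up to a global phase.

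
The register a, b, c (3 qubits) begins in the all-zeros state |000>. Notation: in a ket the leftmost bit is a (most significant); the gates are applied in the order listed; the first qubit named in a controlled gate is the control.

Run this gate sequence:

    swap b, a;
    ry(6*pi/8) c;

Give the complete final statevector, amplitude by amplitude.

After the circuit, the state carries amplitude sqrt(2 - sqrt(2))/2 on |000>, sqrt(sqrt(2) + 2)/2 on |001>, and 0 on every other basis state.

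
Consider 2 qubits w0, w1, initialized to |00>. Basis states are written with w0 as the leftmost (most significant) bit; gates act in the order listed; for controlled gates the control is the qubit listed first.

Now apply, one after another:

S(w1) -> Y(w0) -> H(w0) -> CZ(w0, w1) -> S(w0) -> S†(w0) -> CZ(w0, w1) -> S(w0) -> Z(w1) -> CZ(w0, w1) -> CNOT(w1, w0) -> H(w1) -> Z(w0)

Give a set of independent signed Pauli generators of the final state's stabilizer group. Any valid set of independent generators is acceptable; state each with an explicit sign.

The final state is stabilized by the group generated by +YI, +IX; other independent generating sets are equally valid.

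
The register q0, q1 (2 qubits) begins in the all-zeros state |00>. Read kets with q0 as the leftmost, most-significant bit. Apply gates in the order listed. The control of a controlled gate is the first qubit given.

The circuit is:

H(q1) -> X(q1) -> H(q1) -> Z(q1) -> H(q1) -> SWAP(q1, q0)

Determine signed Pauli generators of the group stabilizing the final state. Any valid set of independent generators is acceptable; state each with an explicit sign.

One valid set of independent stabilizer generators is +XI, +IZ (any independent generating set of the same group is equally correct). Key observation: steps 1-4 multiply out to the identity, so the circuit reduces to the remaining gates.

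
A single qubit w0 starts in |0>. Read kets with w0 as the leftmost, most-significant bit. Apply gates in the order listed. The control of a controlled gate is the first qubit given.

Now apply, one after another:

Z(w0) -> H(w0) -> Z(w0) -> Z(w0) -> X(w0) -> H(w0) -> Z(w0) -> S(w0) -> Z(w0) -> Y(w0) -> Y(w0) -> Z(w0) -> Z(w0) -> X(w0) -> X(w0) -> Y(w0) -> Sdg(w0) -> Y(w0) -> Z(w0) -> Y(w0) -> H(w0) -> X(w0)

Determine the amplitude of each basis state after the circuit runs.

After the circuit, the state carries amplitude -sqrt(2)/2 on |0>, sqrt(2)/2 on |1>.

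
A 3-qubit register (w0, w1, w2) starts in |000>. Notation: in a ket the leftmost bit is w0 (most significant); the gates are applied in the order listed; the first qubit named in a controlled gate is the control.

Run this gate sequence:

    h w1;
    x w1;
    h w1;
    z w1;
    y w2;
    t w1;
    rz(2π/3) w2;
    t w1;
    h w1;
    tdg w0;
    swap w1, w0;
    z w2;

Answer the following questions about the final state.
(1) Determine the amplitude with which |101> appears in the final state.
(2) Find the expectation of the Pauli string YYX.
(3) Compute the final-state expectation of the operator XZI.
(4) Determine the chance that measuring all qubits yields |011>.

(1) The final state's coefficient on |101> equals -sqrt(2)*exp(5*I*pi/6)/2.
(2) The expectation value of YYX is 0.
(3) In the final state, XZI has expectation 1.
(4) The probability of measuring |011> is 0.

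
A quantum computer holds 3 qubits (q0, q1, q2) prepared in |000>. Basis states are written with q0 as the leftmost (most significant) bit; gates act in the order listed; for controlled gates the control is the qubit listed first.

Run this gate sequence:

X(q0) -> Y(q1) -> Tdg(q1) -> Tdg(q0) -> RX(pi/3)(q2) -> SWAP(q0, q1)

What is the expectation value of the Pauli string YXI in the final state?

In the final state, YXI has expectation 0.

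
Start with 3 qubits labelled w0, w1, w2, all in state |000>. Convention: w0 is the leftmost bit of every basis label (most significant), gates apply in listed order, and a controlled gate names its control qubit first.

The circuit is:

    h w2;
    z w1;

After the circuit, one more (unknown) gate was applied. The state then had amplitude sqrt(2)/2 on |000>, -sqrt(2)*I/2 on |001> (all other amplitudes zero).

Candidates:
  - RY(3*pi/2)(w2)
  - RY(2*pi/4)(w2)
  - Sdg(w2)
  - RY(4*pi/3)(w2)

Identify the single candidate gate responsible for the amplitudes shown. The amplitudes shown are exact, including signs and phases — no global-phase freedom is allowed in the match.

It was Sdg(w2) that produced the state shown.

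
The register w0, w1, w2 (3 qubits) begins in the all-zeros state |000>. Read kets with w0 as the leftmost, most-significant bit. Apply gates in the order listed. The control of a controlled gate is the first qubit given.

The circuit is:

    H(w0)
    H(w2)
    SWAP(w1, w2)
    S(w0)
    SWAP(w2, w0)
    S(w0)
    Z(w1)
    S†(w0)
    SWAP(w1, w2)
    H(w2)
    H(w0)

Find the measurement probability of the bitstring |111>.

The probability of measuring |111> is 1/4.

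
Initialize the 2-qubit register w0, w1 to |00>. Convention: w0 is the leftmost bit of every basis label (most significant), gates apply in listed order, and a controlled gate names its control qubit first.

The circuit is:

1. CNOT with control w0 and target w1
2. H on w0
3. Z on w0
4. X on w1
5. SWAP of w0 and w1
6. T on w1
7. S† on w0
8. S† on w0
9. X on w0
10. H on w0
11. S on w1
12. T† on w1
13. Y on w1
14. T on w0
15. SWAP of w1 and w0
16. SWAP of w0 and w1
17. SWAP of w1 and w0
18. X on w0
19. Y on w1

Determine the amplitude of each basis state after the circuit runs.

The resulting statevector has amplitude -exp(I*pi/4)/2 on |00>, 1/2 on |01>, -exp(3*I*pi/4)/2 on |10>, I/2 on |11>.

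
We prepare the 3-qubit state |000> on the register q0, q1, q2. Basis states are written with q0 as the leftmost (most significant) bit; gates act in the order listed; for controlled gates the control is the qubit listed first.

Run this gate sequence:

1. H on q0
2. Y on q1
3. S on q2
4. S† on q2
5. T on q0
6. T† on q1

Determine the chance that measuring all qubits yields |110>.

The probability of measuring |110> is 1/2.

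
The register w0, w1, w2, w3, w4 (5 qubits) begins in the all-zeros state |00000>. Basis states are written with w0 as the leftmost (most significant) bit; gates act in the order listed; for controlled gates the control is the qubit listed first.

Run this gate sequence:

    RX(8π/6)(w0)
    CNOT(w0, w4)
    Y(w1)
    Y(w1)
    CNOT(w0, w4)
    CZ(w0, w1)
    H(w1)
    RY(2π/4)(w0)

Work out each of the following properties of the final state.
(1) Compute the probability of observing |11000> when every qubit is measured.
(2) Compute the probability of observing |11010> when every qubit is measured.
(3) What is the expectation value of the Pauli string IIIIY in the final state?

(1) Outcome |11000> occurs with probability 1/4. Key observation: steps 2-5 multiply out to the identity, so the circuit reduces to the remaining gates.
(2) Outcome |11010> occurs with probability 0.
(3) In the final state, IIIIY has expectation 0.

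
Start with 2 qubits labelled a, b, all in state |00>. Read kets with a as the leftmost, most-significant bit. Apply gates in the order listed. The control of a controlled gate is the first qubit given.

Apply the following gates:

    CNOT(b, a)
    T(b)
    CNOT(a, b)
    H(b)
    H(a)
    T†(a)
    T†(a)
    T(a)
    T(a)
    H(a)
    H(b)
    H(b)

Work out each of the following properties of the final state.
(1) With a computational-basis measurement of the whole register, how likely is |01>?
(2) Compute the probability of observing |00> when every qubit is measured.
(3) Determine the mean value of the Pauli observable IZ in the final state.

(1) Outcome |01> occurs with probability 1/2. Key observation: the block from step 4 through step 11 cancels to the identity and can be dropped.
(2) A full measurement returns |00> with probability 1/2.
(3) The expectation value of IZ is 0.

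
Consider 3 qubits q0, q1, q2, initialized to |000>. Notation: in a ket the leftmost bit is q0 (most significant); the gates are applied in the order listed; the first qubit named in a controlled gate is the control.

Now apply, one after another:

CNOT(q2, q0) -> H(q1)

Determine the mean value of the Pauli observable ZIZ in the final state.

The expectation value of ZIZ is 1.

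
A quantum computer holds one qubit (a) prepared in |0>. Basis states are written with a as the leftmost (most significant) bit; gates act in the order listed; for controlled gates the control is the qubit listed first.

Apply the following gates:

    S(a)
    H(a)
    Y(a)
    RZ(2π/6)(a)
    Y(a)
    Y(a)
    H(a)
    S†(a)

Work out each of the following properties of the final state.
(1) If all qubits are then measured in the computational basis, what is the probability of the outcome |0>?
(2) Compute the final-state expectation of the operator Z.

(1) Outcome |0> occurs with probability 1/4.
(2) The expectation value of Z is -1/2.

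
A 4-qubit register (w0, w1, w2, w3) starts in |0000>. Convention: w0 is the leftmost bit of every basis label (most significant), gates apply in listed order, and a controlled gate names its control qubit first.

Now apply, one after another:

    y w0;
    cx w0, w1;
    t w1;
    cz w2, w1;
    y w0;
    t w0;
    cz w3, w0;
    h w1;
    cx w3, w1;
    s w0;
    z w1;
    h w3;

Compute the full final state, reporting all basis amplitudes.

The resulting statevector has amplitude exp(I*pi/4)/2 on |0000>, exp(I*pi/4)/2 on |0001>, exp(I*pi/4)/2 on |0100>, exp(I*pi/4)/2 on |0101>, and 0 on every other basis state.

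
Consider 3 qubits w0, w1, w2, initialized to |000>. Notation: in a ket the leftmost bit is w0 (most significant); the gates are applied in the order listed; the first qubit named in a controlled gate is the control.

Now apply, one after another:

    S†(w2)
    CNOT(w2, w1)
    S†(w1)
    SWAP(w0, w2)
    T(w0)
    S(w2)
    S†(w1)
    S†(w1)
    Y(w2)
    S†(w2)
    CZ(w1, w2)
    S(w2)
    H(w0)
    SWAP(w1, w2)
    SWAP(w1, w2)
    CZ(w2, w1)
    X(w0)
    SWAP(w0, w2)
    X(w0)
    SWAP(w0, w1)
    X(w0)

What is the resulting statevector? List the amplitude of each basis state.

After the circuit, the state carries amplitude sqrt(2)*I/2 on |100>, sqrt(2)*I/2 on |101>, and 0 on every other basis state.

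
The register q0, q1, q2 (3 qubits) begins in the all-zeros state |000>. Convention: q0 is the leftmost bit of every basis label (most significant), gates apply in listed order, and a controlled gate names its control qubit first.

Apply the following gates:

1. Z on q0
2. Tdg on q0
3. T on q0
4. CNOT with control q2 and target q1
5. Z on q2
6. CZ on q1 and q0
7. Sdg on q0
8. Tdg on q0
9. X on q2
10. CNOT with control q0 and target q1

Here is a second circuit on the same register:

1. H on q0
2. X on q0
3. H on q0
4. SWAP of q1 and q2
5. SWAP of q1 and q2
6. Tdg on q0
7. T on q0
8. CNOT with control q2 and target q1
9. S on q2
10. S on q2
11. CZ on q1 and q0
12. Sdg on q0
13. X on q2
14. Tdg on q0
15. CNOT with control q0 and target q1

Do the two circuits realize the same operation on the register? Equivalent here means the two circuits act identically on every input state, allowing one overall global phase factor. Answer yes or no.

Yes, they are equivalent — the unitaries differ by at most a global phase.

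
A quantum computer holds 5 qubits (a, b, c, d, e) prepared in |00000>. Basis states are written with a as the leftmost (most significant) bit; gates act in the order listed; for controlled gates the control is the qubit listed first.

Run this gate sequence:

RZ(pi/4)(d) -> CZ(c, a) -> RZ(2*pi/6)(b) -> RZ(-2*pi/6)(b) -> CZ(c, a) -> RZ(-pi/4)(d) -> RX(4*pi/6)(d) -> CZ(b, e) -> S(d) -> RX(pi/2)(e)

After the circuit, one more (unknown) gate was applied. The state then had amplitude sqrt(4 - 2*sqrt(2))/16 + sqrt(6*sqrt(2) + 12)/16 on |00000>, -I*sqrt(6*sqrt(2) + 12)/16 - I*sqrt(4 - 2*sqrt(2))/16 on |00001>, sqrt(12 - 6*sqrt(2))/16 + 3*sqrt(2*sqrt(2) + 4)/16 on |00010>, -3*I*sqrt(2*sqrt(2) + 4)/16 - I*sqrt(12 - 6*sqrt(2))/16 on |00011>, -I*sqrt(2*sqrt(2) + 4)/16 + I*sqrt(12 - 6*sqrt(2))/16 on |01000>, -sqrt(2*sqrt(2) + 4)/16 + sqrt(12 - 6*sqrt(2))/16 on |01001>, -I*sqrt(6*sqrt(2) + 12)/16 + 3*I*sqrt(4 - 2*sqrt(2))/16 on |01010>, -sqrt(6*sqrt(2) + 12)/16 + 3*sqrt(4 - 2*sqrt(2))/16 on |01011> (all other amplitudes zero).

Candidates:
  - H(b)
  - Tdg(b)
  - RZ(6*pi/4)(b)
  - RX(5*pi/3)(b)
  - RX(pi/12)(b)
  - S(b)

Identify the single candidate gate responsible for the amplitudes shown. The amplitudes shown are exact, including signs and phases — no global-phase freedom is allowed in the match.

The applied gate was RX(pi/12)(b). Key observation: the block from step 1 through step 6 cancels to the identity and can be dropped.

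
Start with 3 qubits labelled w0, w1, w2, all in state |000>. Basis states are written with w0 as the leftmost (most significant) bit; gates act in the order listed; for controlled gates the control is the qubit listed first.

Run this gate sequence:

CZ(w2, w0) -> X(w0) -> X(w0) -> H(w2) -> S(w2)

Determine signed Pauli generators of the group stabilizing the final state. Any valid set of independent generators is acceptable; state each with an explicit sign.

The final state is stabilized by the group generated by +IIY, +ZII, +IZI; other independent generating sets are equally valid.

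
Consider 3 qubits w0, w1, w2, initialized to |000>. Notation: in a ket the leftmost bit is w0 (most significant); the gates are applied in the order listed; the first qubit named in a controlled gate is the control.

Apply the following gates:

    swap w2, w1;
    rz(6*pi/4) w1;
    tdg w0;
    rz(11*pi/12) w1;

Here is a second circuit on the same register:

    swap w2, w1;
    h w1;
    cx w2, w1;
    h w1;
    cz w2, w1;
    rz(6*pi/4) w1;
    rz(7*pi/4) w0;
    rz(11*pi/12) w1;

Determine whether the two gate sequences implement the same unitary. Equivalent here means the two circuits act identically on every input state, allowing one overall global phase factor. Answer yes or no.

Yes, they are equivalent — the unitaries differ by at most a global phase.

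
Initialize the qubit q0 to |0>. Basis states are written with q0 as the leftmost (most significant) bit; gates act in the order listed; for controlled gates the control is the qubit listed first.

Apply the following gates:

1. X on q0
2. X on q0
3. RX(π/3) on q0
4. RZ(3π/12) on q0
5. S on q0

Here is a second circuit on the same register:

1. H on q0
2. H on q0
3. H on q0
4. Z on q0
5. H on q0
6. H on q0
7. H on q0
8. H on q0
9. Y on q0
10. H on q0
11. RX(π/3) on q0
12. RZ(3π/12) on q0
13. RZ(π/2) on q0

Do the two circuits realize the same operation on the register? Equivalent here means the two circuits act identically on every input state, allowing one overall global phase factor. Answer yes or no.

No, they are not equivalent — no single phase factor reconciles the two unitaries.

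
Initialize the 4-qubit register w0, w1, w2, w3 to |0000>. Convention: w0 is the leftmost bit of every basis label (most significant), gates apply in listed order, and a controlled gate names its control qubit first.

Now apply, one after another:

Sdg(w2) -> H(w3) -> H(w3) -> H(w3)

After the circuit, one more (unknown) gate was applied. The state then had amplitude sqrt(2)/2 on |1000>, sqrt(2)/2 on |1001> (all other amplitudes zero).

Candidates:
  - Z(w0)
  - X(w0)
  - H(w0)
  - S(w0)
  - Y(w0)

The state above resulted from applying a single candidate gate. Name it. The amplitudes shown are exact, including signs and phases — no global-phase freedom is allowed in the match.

The applied gate was X(w0).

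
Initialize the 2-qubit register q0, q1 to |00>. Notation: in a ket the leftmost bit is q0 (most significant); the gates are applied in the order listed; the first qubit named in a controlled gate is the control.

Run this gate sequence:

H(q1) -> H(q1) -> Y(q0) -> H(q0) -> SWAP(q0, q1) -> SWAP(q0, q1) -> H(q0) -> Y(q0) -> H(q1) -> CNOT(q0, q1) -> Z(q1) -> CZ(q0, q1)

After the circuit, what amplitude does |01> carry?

|01> carries amplitude -sqrt(2)/2 in the final state. Key observation: the block from step 2 through step 9 cancels to the identity and can be dropped.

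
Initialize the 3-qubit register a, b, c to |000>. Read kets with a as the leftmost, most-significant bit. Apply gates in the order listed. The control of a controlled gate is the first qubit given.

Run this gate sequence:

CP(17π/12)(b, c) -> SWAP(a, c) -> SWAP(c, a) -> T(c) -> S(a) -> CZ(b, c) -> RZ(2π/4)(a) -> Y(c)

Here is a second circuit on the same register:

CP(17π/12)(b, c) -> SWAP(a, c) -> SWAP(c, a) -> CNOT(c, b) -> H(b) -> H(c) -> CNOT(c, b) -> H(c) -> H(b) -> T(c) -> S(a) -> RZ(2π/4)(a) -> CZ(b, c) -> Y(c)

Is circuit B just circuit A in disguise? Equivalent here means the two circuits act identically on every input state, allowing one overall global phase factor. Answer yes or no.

No — the two circuits implement different unitaries, even allowing a global phase.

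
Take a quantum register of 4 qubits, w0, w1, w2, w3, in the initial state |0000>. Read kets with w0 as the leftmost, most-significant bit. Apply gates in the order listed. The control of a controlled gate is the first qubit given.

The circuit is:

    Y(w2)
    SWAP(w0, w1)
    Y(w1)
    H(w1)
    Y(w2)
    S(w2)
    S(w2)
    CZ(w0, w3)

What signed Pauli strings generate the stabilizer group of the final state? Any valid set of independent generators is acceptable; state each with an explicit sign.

The final state is stabilized by the group generated by -IXII, +ZIII, +IIZI, +IIIZ; other independent generating sets are equally valid.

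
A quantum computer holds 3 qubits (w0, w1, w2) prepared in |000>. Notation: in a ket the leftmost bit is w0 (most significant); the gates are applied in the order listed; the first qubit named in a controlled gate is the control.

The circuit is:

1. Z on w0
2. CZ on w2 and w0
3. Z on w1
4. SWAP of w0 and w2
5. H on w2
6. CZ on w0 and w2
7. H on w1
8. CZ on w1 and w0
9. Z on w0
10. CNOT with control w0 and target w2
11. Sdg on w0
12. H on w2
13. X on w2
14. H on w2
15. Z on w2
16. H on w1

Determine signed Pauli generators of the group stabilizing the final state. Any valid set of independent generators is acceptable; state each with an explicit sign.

The final state is stabilized by the group generated by +IIX, +ZII, +IZI; other independent generating sets are equally valid. Key observation: steps 12-15 multiply out to the identity, so the circuit reduces to the remaining gates.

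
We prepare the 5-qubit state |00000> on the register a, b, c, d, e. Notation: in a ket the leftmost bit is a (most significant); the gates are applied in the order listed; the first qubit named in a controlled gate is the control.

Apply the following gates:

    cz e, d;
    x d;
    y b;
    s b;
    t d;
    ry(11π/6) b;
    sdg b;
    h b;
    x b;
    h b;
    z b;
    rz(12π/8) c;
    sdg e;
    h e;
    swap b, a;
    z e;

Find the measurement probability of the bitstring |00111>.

A full measurement returns |00111> with probability 0. Key observation: gates 8-11 undo each other exactly, leaving only the rest of the circuit to track.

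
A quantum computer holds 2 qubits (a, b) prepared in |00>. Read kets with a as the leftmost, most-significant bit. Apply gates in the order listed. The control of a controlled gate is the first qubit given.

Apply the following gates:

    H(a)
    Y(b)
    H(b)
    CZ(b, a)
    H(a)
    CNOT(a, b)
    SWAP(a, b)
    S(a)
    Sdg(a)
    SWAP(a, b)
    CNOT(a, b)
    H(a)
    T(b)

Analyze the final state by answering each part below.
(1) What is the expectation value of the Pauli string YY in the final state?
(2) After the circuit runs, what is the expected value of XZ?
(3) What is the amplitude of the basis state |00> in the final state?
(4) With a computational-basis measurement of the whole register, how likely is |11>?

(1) In the final state, YY has expectation -sqrt(2)/2. Key observation: steps 5-12 multiply out to the identity, so the circuit reduces to the remaining gates.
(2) In the final state, XZ has expectation 1.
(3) |00> carries amplitude I/2 in the final state.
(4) The probability of measuring |11> is 1/4.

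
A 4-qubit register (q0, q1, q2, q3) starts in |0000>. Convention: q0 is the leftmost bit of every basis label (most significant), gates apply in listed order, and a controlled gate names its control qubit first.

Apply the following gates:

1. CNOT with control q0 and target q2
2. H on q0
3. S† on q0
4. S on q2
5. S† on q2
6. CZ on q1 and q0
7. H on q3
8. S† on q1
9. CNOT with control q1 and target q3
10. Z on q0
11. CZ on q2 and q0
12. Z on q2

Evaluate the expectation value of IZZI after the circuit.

In the final state, IZZI has expectation 1.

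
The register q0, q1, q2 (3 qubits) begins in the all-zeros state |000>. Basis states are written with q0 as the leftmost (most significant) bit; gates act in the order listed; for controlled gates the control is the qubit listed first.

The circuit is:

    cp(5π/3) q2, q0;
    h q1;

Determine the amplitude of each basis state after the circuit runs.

The resulting statevector has amplitude sqrt(2)/2 on |000>, sqrt(2)/2 on |010>, and 0 on every other basis state.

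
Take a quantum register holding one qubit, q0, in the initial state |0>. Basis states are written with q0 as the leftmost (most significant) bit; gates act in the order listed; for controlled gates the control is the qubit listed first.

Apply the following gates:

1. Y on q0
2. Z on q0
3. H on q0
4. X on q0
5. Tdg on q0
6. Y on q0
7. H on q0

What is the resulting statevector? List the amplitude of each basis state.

After the circuit, the state carries amplitude -1/2 + exp(3*I*pi/4)/2 on |0>, 1/2 + exp(3*I*pi/4)/2 on |1>.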